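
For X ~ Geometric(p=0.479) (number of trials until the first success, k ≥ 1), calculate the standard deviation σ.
1.5069

We have X ~ Geometric(p=0.479) (number of trials until the first success, k ≥ 1).

For a Geometric distribution with p=0.479 (number of trials until the first success, k ≥ 1):
σ = √Var(X) = 1.5069

The standard deviation is the square root of the variance.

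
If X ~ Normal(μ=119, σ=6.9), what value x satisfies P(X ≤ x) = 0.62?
121.1078

We have X ~ Normal(μ=119, σ=6.9).

We want to find x such that P(X ≤ x) = 0.62.

This is the 62nd percentile, which means 62% of values fall below this point.

Using the inverse CDF (quantile function):
x = F⁻¹(0.62) = 121.1078

Verification: P(X ≤ 121.1078) = 0.62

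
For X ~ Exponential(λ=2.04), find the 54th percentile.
0.3807

We have X ~ Exponential(λ=2.04).

We want to find x such that P(X ≤ x) = 0.54.

This is the 54th percentile, which means 54% of values fall below this point.

Using the inverse CDF (quantile function):
x = F⁻¹(0.54) = 0.3807

Verification: P(X ≤ 0.3807) = 0.54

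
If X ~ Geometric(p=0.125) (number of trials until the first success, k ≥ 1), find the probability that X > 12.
0.201417

We have X ~ Geometric(p=0.125) (number of trials until the first success, k ≥ 1).

P(X > 12) = 1 - P(X ≤ 12)
                = 1 - F(12)
                = 1 - 0.798583
                = 0.201417

So there's approximately a 20.1% chance that X exceeds 12.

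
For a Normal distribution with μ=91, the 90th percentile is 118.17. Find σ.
σ = 21.2009

For X ~ Normal(μ, σ), the p-th percentile satisfies x = μ + z_p × σ,
where z_p = Φ⁻¹(p) is the standard normal quantile.

Step 1: z_{0.9} = Φ⁻¹(0.9) = 1.2816

Step 2: Solve for σ:
118.17 = 91 + 1.2816 × σ
σ = (118.17 - 91) / 1.2816
σ = 27.17 / 1.2816
σ = 21.2009

Verification: μ + z × σ = 91 + 1.2816 × 21.2009 = 118.17 ✓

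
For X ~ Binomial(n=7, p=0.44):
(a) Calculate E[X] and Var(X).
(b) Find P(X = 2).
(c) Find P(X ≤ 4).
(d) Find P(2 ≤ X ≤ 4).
(a) E[X] = 3.0800, Var(X) = 1.7248
(b) P(X = 2) = 0.223906
(c) P(X ≤ 4) = 0.859755
(d) P(2 ≤ X ≤ 4) = 0.747494

We have X ~ Binomial(n=7, p=0.44).

(a) Moments:
E[X] = 3.0800
Var(X) = 1.7248
σ = √Var(X) = 1.3133

(b) Point probability using PMF:
P(X = 2) = 0.223906

(c) Cumulative probability using CDF:
P(X ≤ 4) = F(4) = 0.859755

(d) Range probability:
P(2 ≤ X ≤ 4) = P(X ≤ 4) - P(X ≤ 1)
                   = F(4) - F(1)
                   = 0.859755 - 0.112261
                   = 0.747494

This means approximately 74.7% of outcomes fall in the interval [2, 4].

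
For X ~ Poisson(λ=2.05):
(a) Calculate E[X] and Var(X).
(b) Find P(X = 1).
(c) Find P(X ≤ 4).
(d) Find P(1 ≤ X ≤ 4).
(a) E[X] = 2.0500, Var(X) = 2.0500
(b) P(X = 1) = 0.263907
(c) P(X ≤ 4) = 0.942723
(d) P(1 ≤ X ≤ 4) = 0.813988

We have X ~ Poisson(λ=2.05).

(a) Moments:
E[X] = 2.0500
Var(X) = 2.0500
σ = √Var(X) = 1.4318

(b) Point probability using PMF:
P(X = 1) = 0.263907

(c) Cumulative probability using CDF:
P(X ≤ 4) = F(4) = 0.942723

(d) Range probability:
P(1 ≤ X ≤ 4) = P(X ≤ 4) - P(X ≤ 0)
                   = F(4) - F(0)
                   = 0.942723 - 0.128735
                   = 0.813988

This means approximately 81.4% of outcomes fall in the interval [1, 4].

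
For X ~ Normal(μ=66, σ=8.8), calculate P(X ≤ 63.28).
0.378626

We have X ~ Normal(μ=66, σ=8.8).

The CDF gives us P(X ≤ k).

Using the CDF:
P(X ≤ 63.28) = 0.378626

This means there's approximately a 37.9% chance that X is at most 63.28.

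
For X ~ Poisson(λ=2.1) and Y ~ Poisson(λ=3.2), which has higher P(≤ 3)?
X has higher probability (P(X ≤ 3) = 0.8386 > P(Y ≤ 3) = 0.6025)

Compute P(≤ 3) for each distribution:

X ~ Poisson(λ=2.1):
P(X ≤ 3) = 0.8386

Y ~ Poisson(λ=3.2):
P(Y ≤ 3) = 0.6025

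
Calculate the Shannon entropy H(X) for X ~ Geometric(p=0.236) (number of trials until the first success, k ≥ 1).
2.3154 nats

We have X ~ Geometric(p=0.236) (number of trials until the first success, k ≥ 1).

The Shannon entropy measures the uncertainty or information content of the distribution.

For a Geometric distribution with p=0.236 (number of trials until the first success, k ≥ 1):
H(X) = 2.3154 nats

(In bits, this would be 3.3404 bits.)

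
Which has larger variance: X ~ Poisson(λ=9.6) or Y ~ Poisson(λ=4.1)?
X has larger variance (9.6000 > 4.1000)

Compute the variance for each distribution:

X ~ Poisson(λ=9.6):
Var(X) = 9.6000

Y ~ Poisson(λ=4.1):
Var(Y) = 4.1000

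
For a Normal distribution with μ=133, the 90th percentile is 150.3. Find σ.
σ = 13.4993

For X ~ Normal(μ, σ), the p-th percentile satisfies x = μ + z_p × σ,
where z_p = Φ⁻¹(p) is the standard normal quantile.

Step 1: z_{0.9} = Φ⁻¹(0.9) = 1.2816

Step 2: Solve for σ:
150.3 = 133 + 1.2816 × σ
σ = (150.3 - 133) / 1.2816
σ = 17.30 / 1.2816
σ = 13.4993

Verification: μ + z × σ = 133 + 1.2816 × 13.4993 = 150.30 ✓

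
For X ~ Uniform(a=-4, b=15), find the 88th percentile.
12.7200

We have X ~ Uniform(a=-4, b=15).

We want to find x such that P(X ≤ x) = 0.88.

This is the 88th percentile, which means 88% of values fall below this point.

Using the inverse CDF (quantile function):
x = F⁻¹(0.88) = 12.7200

Verification: P(X ≤ 12.7200) = 0.88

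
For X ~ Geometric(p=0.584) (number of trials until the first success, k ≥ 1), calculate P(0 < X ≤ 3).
0.928009

We have X ~ Geometric(p=0.584) (number of trials until the first success, k ≥ 1).

To find P(0 < X ≤ 3), we use:
P(0 < X ≤ 3) = P(X ≤ 3) - P(X ≤ 0)
                 = F(3) - F(0)
                 = 0.928009 - 0.000000
                 = 0.928009

So there's approximately a 92.8% chance that X falls in this range.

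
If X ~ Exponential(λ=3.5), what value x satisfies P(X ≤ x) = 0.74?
0.3849

We have X ~ Exponential(λ=3.5).

We want to find x such that P(X ≤ x) = 0.74.

This is the 74th percentile, which means 74% of values fall below this point.

Using the inverse CDF (quantile function):
x = F⁻¹(0.74) = 0.3849

Verification: P(X ≤ 0.3849) = 0.74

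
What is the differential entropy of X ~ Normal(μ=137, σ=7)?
3.3648 nats

We have X ~ Normal(μ=137, σ=7).

The differential entropy measures the uncertainty or information content of the distribution.

For a Normal distribution with μ=137, σ=7:
h(X) = 3.3648 nats

(In bits, this would be 4.8545 bits.)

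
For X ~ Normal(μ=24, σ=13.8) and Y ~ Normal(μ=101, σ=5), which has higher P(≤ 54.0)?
X has higher probability (P(X ≤ 54.0) = 0.9851 > P(Y ≤ 54.0) = 0.0000)

Compute P(≤ 54.0) for each distribution:

X ~ Normal(μ=24, σ=13.8):
P(X ≤ 54.0) = 0.9851

Y ~ Normal(μ=101, σ=5):
P(Y ≤ 54.0) = 0.0000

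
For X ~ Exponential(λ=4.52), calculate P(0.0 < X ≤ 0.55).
0.916758

We have X ~ Exponential(λ=4.52).

To find P(0.0 < X ≤ 0.55), we use:
P(0.0 < X ≤ 0.55) = P(X ≤ 0.55) - P(X ≤ 0.0)
                 = F(0.55) - F(0.0)
                 = 0.916758 - 0.000000
                 = 0.916758

So there's approximately a 91.7% chance that X falls in this range.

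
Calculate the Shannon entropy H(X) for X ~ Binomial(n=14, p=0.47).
2.0429 nats

We have X ~ Binomial(n=14, p=0.47).

The Shannon entropy measures the uncertainty or information content of the distribution.

For a Binomial distribution with n=14, p=0.47:
H(X) = 2.0429 nats

(In bits, this would be 2.9473 bits.)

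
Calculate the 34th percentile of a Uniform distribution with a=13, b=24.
16.7400

We have X ~ Uniform(a=13, b=24).

We want to find x such that P(X ≤ x) = 0.34.

This is the 34th percentile, which means 34% of values fall below this point.

Using the inverse CDF (quantile function):
x = F⁻¹(0.34) = 16.7400

Verification: P(X ≤ 16.7400) = 0.34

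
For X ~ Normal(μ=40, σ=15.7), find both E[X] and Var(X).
E[X] = 40.0000, Var(X) = 246.4900

We have X ~ Normal(μ=40, σ=15.7).

For a Normal distribution with μ=40, σ=15.7:

Expected value:
E[X] = 40.0000

Variance:
Var(X) = 246.4900

Standard deviation:
σ = √Var(X) = 15.7000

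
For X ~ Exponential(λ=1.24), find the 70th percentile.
0.9709

We have X ~ Exponential(λ=1.24).

We want to find x such that P(X ≤ x) = 0.7.

This is the 70th percentile, which means 70% of values fall below this point.

Using the inverse CDF (quantile function):
x = F⁻¹(0.7) = 0.9709

Verification: P(X ≤ 0.9709) = 0.7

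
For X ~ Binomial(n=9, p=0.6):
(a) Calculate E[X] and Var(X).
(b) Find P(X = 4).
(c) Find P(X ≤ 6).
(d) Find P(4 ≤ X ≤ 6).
(a) E[X] = 5.4000, Var(X) = 2.1600
(b) P(X = 4) = 0.167215
(c) P(X ≤ 6) = 0.768213
(d) P(4 ≤ X ≤ 6) = 0.668860

We have X ~ Binomial(n=9, p=0.6).

(a) Moments:
E[X] = 5.4000
Var(X) = 2.1600
σ = √Var(X) = 1.4697

(b) Point probability using PMF:
P(X = 4) = 0.167215

(c) Cumulative probability using CDF:
P(X ≤ 6) = F(6) = 0.768213

(d) Range probability:
P(4 ≤ X ≤ 6) = P(X ≤ 6) - P(X ≤ 3)
                   = F(6) - F(3)
                   = 0.768213 - 0.099353
                   = 0.668860

This means approximately 66.9% of outcomes fall in the interval [4, 6].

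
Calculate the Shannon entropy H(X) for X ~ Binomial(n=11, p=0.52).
1.9230 nats

We have X ~ Binomial(n=11, p=0.52).

The Shannon entropy measures the uncertainty or information content of the distribution.

For a Binomial distribution with n=11, p=0.52:
H(X) = 1.9230 nats

(In bits, this would be 2.7743 bits.)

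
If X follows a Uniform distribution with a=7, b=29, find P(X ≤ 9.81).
0.127727

We have X ~ Uniform(a=7, b=29).

The CDF gives us P(X ≤ k).

Using the CDF:
P(X ≤ 9.81) = 0.127727

This means there's approximately a 12.8% chance that X is at most 9.81.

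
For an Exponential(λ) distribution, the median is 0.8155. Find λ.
λ = 0.8500

For X ~ Exponential(λ), the CDF is F(x) = 1 - e^(-λx).
The median m satisfies F(m) = 0.5:
1 - e^(-λm) = 0.5
e^(-λm) = 0.5
λm = ln(2)
m = ln(2) / λ

Given m = 0.8155:
λ = ln(2) / 0.8155 = 0.693147 / 0.8155 = 0.8500

Verification: ln(2) / 0.8500 = 0.8155 ✓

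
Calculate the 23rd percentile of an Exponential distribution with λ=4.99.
0.0524

We have X ~ Exponential(λ=4.99).

We want to find x such that P(X ≤ x) = 0.23.

This is the 23rd percentile, which means 23% of values fall below this point.

Using the inverse CDF (quantile function):
x = F⁻¹(0.23) = 0.0524

Verification: P(X ≤ 0.0524) = 0.23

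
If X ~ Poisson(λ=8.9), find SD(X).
2.9833

We have X ~ Poisson(λ=8.9).

For a Poisson distribution with λ=8.9:
σ = √Var(X) = 2.9833

The standard deviation is the square root of the variance.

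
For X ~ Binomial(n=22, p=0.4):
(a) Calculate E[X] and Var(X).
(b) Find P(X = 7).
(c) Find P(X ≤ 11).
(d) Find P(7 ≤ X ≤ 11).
(a) E[X] = 8.8000, Var(X) = 5.2800
(b) P(X = 7) = 0.131379
(c) P(X ≤ 11) = 0.879294
(d) P(7 ≤ X ≤ 11) = 0.720851

We have X ~ Binomial(n=22, p=0.4).

(a) Moments:
E[X] = 8.8000
Var(X) = 5.2800
σ = √Var(X) = 2.2978

(b) Point probability using PMF:
P(X = 7) = 0.131379

(c) Cumulative probability using CDF:
P(X ≤ 11) = F(11) = 0.879294

(d) Range probability:
P(7 ≤ X ≤ 11) = P(X ≤ 11) - P(X ≤ 6)
                   = F(11) - F(6)
                   = 0.879294 - 0.158444
                   = 0.720851

This means approximately 72.1% of outcomes fall in the interval [7, 11].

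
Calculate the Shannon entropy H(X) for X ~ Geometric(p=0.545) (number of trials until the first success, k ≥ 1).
1.2644 nats

We have X ~ Geometric(p=0.545) (number of trials until the first success, k ≥ 1).

The Shannon entropy measures the uncertainty or information content of the distribution.

For a Geometric distribution with p=0.545 (number of trials until the first success, k ≥ 1):
H(X) = 1.2644 nats

(In bits, this would be 1.8241 bits.)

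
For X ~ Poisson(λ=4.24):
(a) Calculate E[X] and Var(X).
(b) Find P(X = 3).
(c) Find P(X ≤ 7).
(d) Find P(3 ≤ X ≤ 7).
(a) E[X] = 4.2400, Var(X) = 4.2400
(b) P(X = 3) = 0.183037
(c) P(X ≤ 7) = 0.933276
(d) P(3 ≤ X ≤ 7) = 0.728274

We have X ~ Poisson(λ=4.24).

(a) Moments:
E[X] = 4.2400
Var(X) = 4.2400
σ = √Var(X) = 2.0591

(b) Point probability using PMF:
P(X = 3) = 0.183037

(c) Cumulative probability using CDF:
P(X ≤ 7) = F(7) = 0.933276

(d) Range probability:
P(3 ≤ X ≤ 7) = P(X ≤ 7) - P(X ≤ 2)
                   = F(7) - F(2)
                   = 0.933276 - 0.205003
                   = 0.728274

This means approximately 72.8% of outcomes fall in the interval [3, 7].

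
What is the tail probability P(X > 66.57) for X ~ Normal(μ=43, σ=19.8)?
0.116944

We have X ~ Normal(μ=43, σ=19.8).

P(X > 66.57) = 1 - P(X ≤ 66.57)
                = 1 - F(66.57)
                = 1 - 0.883056
                = 0.116944

So there's approximately a 11.7% chance that X exceeds 66.57.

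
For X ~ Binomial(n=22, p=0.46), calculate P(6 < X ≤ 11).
0.664527

We have X ~ Binomial(n=22, p=0.46).

To find P(6 < X ≤ 11), we use:
P(6 < X ≤ 11) = P(X ≤ 11) - P(X ≤ 6)
                 = F(11) - F(6)
                 = 0.723262 - 0.058734
                 = 0.664527

So there's approximately a 66.5% chance that X falls in this range.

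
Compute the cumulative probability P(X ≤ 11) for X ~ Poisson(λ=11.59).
0.509194

We have X ~ Poisson(λ=11.59).

The CDF gives us P(X ≤ k).

Using the CDF:
P(X ≤ 11) = 0.509194

This means there's approximately a 50.9% chance that X is at most 11.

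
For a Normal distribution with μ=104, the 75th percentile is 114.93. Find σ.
σ = 16.2048

For X ~ Normal(μ, σ), the p-th percentile satisfies x = μ + z_p × σ,
where z_p = Φ⁻¹(p) is the standard normal quantile.

Step 1: z_{0.75} = Φ⁻¹(0.75) = 0.6745

Step 2: Solve for σ:
114.93 = 104 + 0.6745 × σ
σ = (114.93 - 104) / 0.6745
σ = 10.93 / 0.6745
σ = 16.2048

Verification: μ + z × σ = 104 + 0.6745 × 16.2048 = 114.93 ✓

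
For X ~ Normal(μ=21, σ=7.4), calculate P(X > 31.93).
0.069834

We have X ~ Normal(μ=21, σ=7.4).

P(X > 31.93) = 1 - P(X ≤ 31.93)
                = 1 - F(31.93)
                = 1 - 0.930166
                = 0.069834

So there's approximately a 7.0% chance that X exceeds 31.93.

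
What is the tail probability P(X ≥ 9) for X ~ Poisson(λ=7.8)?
0.379559

We have X ~ Poisson(λ=7.8).

For discrete distributions, P(X ≥ 9) = 1 - P(X ≤ 8).

P(X ≤ 8) = 0.620441
P(X ≥ 9) = 1 - 0.620441 = 0.379559

So there's approximately a 38.0% chance that X is at least 9.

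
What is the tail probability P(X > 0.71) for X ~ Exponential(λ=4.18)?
0.051416

We have X ~ Exponential(λ=4.18).

P(X > 0.71) = 1 - P(X ≤ 0.71)
                = 1 - F(0.71)
                = 1 - 0.948584
                = 0.051416

So there's approximately a 5.1% chance that X exceeds 0.71.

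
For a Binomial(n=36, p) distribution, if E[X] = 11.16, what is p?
p = 0.31

For a Binomial(n, p) distribution:
E[X] = n × p

Given n = 36 and E[X] = 11.16:
11.16 = 36 × p
p = 11.16 / 36 = 0.31

Verification: Binomial(36, 0.31) has E[X] = 11.16 ✓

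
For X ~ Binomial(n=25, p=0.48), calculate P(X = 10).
0.116639

We have X ~ Binomial(n=25, p=0.48).

For a Binomial distribution, the PMF gives us the probability of each outcome.

Using the PMF formula:
P(X = 10) = 0.116639

Rounded to 4 decimal places: 0.1166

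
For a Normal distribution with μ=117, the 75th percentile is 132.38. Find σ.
σ = 22.8024

For X ~ Normal(μ, σ), the p-th percentile satisfies x = μ + z_p × σ,
where z_p = Φ⁻¹(p) is the standard normal quantile.

Step 1: z_{0.75} = Φ⁻¹(0.75) = 0.6745

Step 2: Solve for σ:
132.38 = 117 + 0.6745 × σ
σ = (132.38 - 117) / 0.6745
σ = 15.38 / 0.6745
σ = 22.8024

Verification: μ + z × σ = 117 + 0.6745 × 22.8024 = 132.38 ✓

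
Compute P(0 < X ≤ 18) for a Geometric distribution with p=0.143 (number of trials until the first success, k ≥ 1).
0.937819

We have X ~ Geometric(p=0.143) (number of trials until the first success, k ≥ 1).

To find P(0 < X ≤ 18), we use:
P(0 < X ≤ 18) = P(X ≤ 18) - P(X ≤ 0)
                 = F(18) - F(0)
                 = 0.937819 - 0.000000
                 = 0.937819

So there's approximately a 93.8% chance that X falls in this range.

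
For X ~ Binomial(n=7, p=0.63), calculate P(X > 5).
0.201326

We have X ~ Binomial(n=7, p=0.63).

P(X > 5) = 1 - P(X ≤ 5)
                = 1 - F(5)
                = 1 - 0.798674
                = 0.201326

So there's approximately a 20.1% chance that X exceeds 5.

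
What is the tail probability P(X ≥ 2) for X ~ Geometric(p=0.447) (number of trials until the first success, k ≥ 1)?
0.553000

We have X ~ Geometric(p=0.447) (number of trials until the first success, k ≥ 1).

For discrete distributions, P(X ≥ 2) = 1 - P(X ≤ 1).

P(X ≤ 1) = 0.447000
P(X ≥ 2) = 1 - 0.447000 = 0.553000

So there's approximately a 55.3% chance that X is at least 2.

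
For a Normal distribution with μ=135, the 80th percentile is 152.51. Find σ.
σ = 20.8051

For X ~ Normal(μ, σ), the p-th percentile satisfies x = μ + z_p × σ,
where z_p = Φ⁻¹(p) is the standard normal quantile.

Step 1: z_{0.8} = Φ⁻¹(0.8) = 0.8416

Step 2: Solve for σ:
152.51 = 135 + 0.8416 × σ
σ = (152.51 - 135) / 0.8416
σ = 17.51 / 0.8416
σ = 20.8051

Verification: μ + z × σ = 135 + 0.8416 × 20.8051 = 152.51 ✓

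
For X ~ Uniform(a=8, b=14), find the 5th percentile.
8.3000

We have X ~ Uniform(a=8, b=14).

We want to find x such that P(X ≤ x) = 0.05.

This is the 5th percentile, which means 5% of values fall below this point.

Using the inverse CDF (quantile function):
x = F⁻¹(0.05) = 8.3000

Verification: P(X ≤ 8.3000) = 0.05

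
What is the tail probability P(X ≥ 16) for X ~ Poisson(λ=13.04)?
0.239943

We have X ~ Poisson(λ=13.04).

For discrete distributions, P(X ≥ 16) = 1 - P(X ≤ 15).

P(X ≤ 15) = 0.760057
P(X ≥ 16) = 1 - 0.760057 = 0.239943

So there's approximately a 24.0% chance that X is at least 16.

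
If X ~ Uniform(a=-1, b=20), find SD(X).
6.0622

We have X ~ Uniform(a=-1, b=20).

For a Uniform distribution with a=-1, b=20:
σ = √Var(X) = 6.0622

The standard deviation is the square root of the variance.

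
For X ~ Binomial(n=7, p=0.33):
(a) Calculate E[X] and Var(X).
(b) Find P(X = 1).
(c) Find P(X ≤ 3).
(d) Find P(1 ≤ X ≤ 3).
(a) E[X] = 2.3100, Var(X) = 1.5477
(b) P(X = 1) = 0.208959
(c) P(X ≤ 3) = 0.831786
(d) P(1 ≤ X ≤ 3) = 0.771179

We have X ~ Binomial(n=7, p=0.33).

(a) Moments:
E[X] = 2.3100
Var(X) = 1.5477
σ = √Var(X) = 1.2441

(b) Point probability using PMF:
P(X = 1) = 0.208959

(c) Cumulative probability using CDF:
P(X ≤ 3) = F(3) = 0.831786

(d) Range probability:
P(1 ≤ X ≤ 3) = P(X ≤ 3) - P(X ≤ 0)
                   = F(3) - F(0)
                   = 0.831786 - 0.060607
                   = 0.771179

This means approximately 77.1% of outcomes fall in the interval [1, 3].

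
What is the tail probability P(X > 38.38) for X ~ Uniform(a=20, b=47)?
0.319259

We have X ~ Uniform(a=20, b=47).

P(X > 38.38) = 1 - P(X ≤ 38.38)
                = 1 - F(38.38)
                = 1 - 0.680741
                = 0.319259

So there's approximately a 31.9% chance that X exceeds 38.38.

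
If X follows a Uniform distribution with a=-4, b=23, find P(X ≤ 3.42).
0.274815

We have X ~ Uniform(a=-4, b=23).

The CDF gives us P(X ≤ k).

Using the CDF:
P(X ≤ 3.42) = 0.274815

This means there's approximately a 27.5% chance that X is at most 3.42.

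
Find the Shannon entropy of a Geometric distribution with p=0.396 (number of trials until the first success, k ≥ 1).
1.6953 nats

We have X ~ Geometric(p=0.396) (number of trials until the first success, k ≥ 1).

The Shannon entropy measures the uncertainty or information content of the distribution.

For a Geometric distribution with p=0.396 (number of trials until the first success, k ≥ 1):
H(X) = 1.6953 nats

(In bits, this would be 2.4459 bits.)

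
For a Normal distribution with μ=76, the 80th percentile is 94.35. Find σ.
σ = 21.8032

For X ~ Normal(μ, σ), the p-th percentile satisfies x = μ + z_p × σ,
where z_p = Φ⁻¹(p) is the standard normal quantile.

Step 1: z_{0.8} = Φ⁻¹(0.8) = 0.8416

Step 2: Solve for σ:
94.35 = 76 + 0.8416 × σ
σ = (94.35 - 76) / 0.8416
σ = 18.35 / 0.8416
σ = 21.8032

Verification: μ + z × σ = 76 + 0.8416 × 21.8032 = 94.35 ✓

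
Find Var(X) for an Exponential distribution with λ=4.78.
0.0438

We have X ~ Exponential(λ=4.78).

For an Exponential distribution with λ=4.78:
Var(X) = 0.0438

The variance measures the spread of the distribution around the mean.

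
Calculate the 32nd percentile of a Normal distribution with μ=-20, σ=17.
-27.9509

We have X ~ Normal(μ=-20, σ=17).

We want to find x such that P(X ≤ x) = 0.32.

This is the 32nd percentile, which means 32% of values fall below this point.

Using the inverse CDF (quantile function):
x = F⁻¹(0.32) = -27.9509

Verification: P(X ≤ -27.9509) = 0.32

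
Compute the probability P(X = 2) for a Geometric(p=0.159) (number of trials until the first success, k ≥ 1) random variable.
0.133719

We have X ~ Geometric(p=0.159) (number of trials until the first success, k ≥ 1).

For a Geometric distribution, the PMF gives us the probability of each outcome.

Using the PMF formula:
P(X = 2) = 0.133719

Rounded to 4 decimal places: 0.1337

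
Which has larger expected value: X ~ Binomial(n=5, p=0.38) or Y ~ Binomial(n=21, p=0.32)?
Y has larger mean (6.7200 > 1.9000)

Compute the expected value for each distribution:

X ~ Binomial(n=5, p=0.38):
E[X] = 1.9000

Y ~ Binomial(n=21, p=0.32):
E[Y] = 6.7200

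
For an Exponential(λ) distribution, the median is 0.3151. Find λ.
λ = 2.1998

For X ~ Exponential(λ), the CDF is F(x) = 1 - e^(-λx).
The median m satisfies F(m) = 0.5:
1 - e^(-λm) = 0.5
e^(-λm) = 0.5
λm = ln(2)
m = ln(2) / λ

Given m = 0.3151:
λ = ln(2) / 0.3151 = 0.693147 / 0.3151 = 2.1998

Verification: ln(2) / 2.1998 = 0.3151 ✓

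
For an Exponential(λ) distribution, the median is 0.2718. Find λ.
λ = 2.5502

For X ~ Exponential(λ), the CDF is F(x) = 1 - e^(-λx).
The median m satisfies F(m) = 0.5:
1 - e^(-λm) = 0.5
e^(-λm) = 0.5
λm = ln(2)
m = ln(2) / λ

Given m = 0.2718:
λ = ln(2) / 0.2718 = 0.693147 / 0.2718 = 2.5502

Verification: ln(2) / 2.5502 = 0.2718 ✓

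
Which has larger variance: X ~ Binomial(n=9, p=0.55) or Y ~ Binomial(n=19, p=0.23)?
Y has larger variance (3.3649 > 2.2275)

Compute the variance for each distribution:

X ~ Binomial(n=9, p=0.55):
Var(X) = 2.2275

Y ~ Binomial(n=19, p=0.23):
Var(Y) = 3.3649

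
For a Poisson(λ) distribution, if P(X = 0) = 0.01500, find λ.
λ = 4.1997

For a Poisson(λ) distribution, the PMF at 0 is:
P(X = 0) = λ^0 e^(-λ) / 0! = e^(-λ)

Given P(X = 0) = 0.01500:
e^(-λ) = 0.01500
-λ = ln(0.01500)
λ = -ln(0.01500) = 4.1997

Verification: e^(-4.1997) = 0.01500 ✓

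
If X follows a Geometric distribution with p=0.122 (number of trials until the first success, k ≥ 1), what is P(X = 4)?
0.082574

We have X ~ Geometric(p=0.122) (number of trials until the first success, k ≥ 1).

For a Geometric distribution, the PMF gives us the probability of each outcome.

Using the PMF formula:
P(X = 4) = 0.082574

Rounded to 4 decimal places: 0.0826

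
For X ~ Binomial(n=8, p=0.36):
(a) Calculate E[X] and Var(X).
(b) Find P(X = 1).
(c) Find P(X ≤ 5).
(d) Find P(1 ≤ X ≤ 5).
(a) E[X] = 2.8800, Var(X) = 1.8432
(b) P(X = 1) = 0.126664
(c) P(X ≤ 5) = 0.970741
(d) P(1 ≤ X ≤ 5) = 0.942593

We have X ~ Binomial(n=8, p=0.36).

(a) Moments:
E[X] = 2.8800
Var(X) = 1.8432
σ = √Var(X) = 1.3576

(b) Point probability using PMF:
P(X = 1) = 0.126664

(c) Cumulative probability using CDF:
P(X ≤ 5) = F(5) = 0.970741

(d) Range probability:
P(1 ≤ X ≤ 5) = P(X ≤ 5) - P(X ≤ 0)
                   = F(5) - F(0)
                   = 0.970741 - 0.028147
                   = 0.942593

This means approximately 94.3% of outcomes fall in the interval [1, 5].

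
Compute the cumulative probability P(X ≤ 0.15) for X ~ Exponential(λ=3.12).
0.373746

We have X ~ Exponential(λ=3.12).

The CDF gives us P(X ≤ k).

Using the CDF:
P(X ≤ 0.15) = 0.373746

This means there's approximately a 37.4% chance that X is at most 0.15.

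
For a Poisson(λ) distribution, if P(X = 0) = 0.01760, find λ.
λ = 4.0399

For a Poisson(λ) distribution, the PMF at 0 is:
P(X = 0) = λ^0 e^(-λ) / 0! = e^(-λ)

Given P(X = 0) = 0.01760:
e^(-λ) = 0.01760
-λ = ln(0.01760)
λ = -ln(0.01760) = 4.0399

Verification: e^(-4.0399) = 0.01760 ✓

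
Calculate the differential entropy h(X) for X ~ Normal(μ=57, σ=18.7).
4.3475 nats

We have X ~ Normal(μ=57, σ=18.7).

The differential entropy measures the uncertainty or information content of the distribution.

For a Normal distribution with μ=57, σ=18.7:
h(X) = 4.3475 nats

(In bits, this would be 6.2721 bits.)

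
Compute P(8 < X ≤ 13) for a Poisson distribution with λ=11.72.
0.536475

We have X ~ Poisson(λ=11.72).

To find P(8 < X ≤ 13), we use:
P(8 < X ≤ 13) = P(X ≤ 13) - P(X ≤ 8)
                 = F(13) - F(8)
                 = 0.710719 - 0.174243
                 = 0.536475

So there's approximately a 53.6% chance that X falls in this range.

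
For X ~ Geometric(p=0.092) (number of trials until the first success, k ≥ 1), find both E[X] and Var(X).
E[X] = 10.8696, Var(X) = 107.2779

We have X ~ Geometric(p=0.092) (number of trials until the first success, k ≥ 1).

For a Geometric distribution with p=0.092 (number of trials until the first success, k ≥ 1):

Expected value:
E[X] = 10.8696

Variance:
Var(X) = 107.2779

Standard deviation:
σ = √Var(X) = 10.3575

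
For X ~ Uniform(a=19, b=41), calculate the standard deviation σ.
6.3509

We have X ~ Uniform(a=19, b=41).

For a Uniform distribution with a=19, b=41:
σ = √Var(X) = 6.3509

The standard deviation is the square root of the variance.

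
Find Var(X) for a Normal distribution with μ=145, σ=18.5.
342.2500

We have X ~ Normal(μ=145, σ=18.5).

For a Normal distribution with μ=145, σ=18.5:
Var(X) = 342.2500

The variance measures the spread of the distribution around the mean.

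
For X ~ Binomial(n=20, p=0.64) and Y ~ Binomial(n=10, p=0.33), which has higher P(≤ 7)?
Y has higher probability (P(Y ≤ 7) = 0.9968 > P(X ≤ 7) = 0.0079)

Compute P(≤ 7) for each distribution:

X ~ Binomial(n=20, p=0.64):
P(X ≤ 7) = 0.0079

Y ~ Binomial(n=10, p=0.33):
P(Y ≤ 7) = 0.9968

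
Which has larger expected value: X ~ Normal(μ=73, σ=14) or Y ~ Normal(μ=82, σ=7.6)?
Y has larger mean (82.0000 > 73.0000)

Compute the expected value for each distribution:

X ~ Normal(μ=73, σ=14):
E[X] = 73.0000

Y ~ Normal(μ=82, σ=7.6):
E[Y] = 82.0000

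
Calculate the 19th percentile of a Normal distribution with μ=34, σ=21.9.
14.7741

We have X ~ Normal(μ=34, σ=21.9).

We want to find x such that P(X ≤ x) = 0.19.

This is the 19th percentile, which means 19% of values fall below this point.

Using the inverse CDF (quantile function):
x = F⁻¹(0.19) = 14.7741

Verification: P(X ≤ 14.7741) = 0.19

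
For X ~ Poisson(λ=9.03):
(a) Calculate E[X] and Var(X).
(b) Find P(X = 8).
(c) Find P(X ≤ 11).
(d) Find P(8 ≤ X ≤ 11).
(a) E[X] = 9.0300, Var(X) = 9.0300
(b) P(X = 8) = 0.131311
(c) P(X ≤ 11) = 0.800088
(d) P(8 ≤ X ≤ 11) = 0.479693

We have X ~ Poisson(λ=9.03).

(a) Moments:
E[X] = 9.0300
Var(X) = 9.0300
σ = √Var(X) = 3.0050

(b) Point probability using PMF:
P(X = 8) = 0.131311

(c) Cumulative probability using CDF:
P(X ≤ 11) = F(11) = 0.800088

(d) Range probability:
P(8 ≤ X ≤ 11) = P(X ≤ 11) - P(X ≤ 7)
                   = F(11) - F(7)
                   = 0.800088 - 0.320395
                   = 0.479693

This means approximately 48.0% of outcomes fall in the interval [8, 11].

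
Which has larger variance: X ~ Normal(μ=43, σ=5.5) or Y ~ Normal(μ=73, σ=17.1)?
Y has larger variance (292.4100 > 30.2500)

Compute the variance for each distribution:

X ~ Normal(μ=43, σ=5.5):
Var(X) = 30.2500

Y ~ Normal(μ=73, σ=17.1):
Var(Y) = 292.4100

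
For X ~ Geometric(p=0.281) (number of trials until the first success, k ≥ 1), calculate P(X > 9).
0.051352

We have X ~ Geometric(p=0.281) (number of trials until the first success, k ≥ 1).

P(X > 9) = 1 - P(X ≤ 9)
                = 1 - F(9)
                = 1 - 0.948648
                = 0.051352

So there's approximately a 5.1% chance that X exceeds 9.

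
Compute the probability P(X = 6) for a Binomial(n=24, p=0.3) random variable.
0.159781

We have X ~ Binomial(n=24, p=0.3).

For a Binomial distribution, the PMF gives us the probability of each outcome.

Using the PMF formula:
P(X = 6) = 0.159781

Rounded to 4 decimal places: 0.1598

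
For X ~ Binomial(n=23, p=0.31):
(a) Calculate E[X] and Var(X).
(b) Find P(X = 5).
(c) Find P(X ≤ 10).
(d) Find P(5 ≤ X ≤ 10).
(a) E[X] = 7.1300, Var(X) = 4.9197
(b) P(X = 5) = 0.121078
(c) P(X ≤ 10) = 0.932235
(d) P(5 ≤ X ≤ 10) = 0.817478

We have X ~ Binomial(n=23, p=0.31).

(a) Moments:
E[X] = 7.1300
Var(X) = 4.9197
σ = √Var(X) = 2.2180

(b) Point probability using PMF:
P(X = 5) = 0.121078

(c) Cumulative probability using CDF:
P(X ≤ 10) = F(10) = 0.932235

(d) Range probability:
P(5 ≤ X ≤ 10) = P(X ≤ 10) - P(X ≤ 4)
                   = F(10) - F(4)
                   = 0.932235 - 0.114757
                   = 0.817478

This means approximately 81.7% of outcomes fall in the interval [5, 10].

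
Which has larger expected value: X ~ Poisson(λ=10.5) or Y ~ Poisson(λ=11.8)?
Y has larger mean (11.8000 > 10.5000)

Compute the expected value for each distribution:

X ~ Poisson(λ=10.5):
E[X] = 10.5000

Y ~ Poisson(λ=11.8):
E[Y] = 11.8000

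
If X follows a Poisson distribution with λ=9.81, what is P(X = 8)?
0.116789

We have X ~ Poisson(λ=9.81).

For a Poisson distribution, the PMF gives us the probability of each outcome.

Using the PMF formula:
P(X = 8) = 0.116789

Rounded to 4 decimal places: 0.1168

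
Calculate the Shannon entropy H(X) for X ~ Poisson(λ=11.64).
2.6387 nats

We have X ~ Poisson(λ=11.64).

The Shannon entropy measures the uncertainty or information content of the distribution.

For a Poisson distribution with λ=11.64:
H(X) = 2.6387 nats

(In bits, this would be 3.8068 bits.)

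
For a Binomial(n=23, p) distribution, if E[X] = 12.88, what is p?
p = 0.56

For a Binomial(n, p) distribution:
E[X] = n × p

Given n = 23 and E[X] = 12.88:
12.88 = 23 × p
p = 12.88 / 23 = 0.56

Verification: Binomial(23, 0.56) has E[X] = 12.88 ✓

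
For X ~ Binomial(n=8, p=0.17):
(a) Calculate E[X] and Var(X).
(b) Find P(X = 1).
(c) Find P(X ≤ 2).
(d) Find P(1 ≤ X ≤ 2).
(a) E[X] = 1.3600, Var(X) = 1.1288
(b) P(X = 1) = 0.369050
(c) P(X ≤ 2) = 0.858840
(d) P(1 ≤ X ≤ 2) = 0.633610

We have X ~ Binomial(n=8, p=0.17).

(a) Moments:
E[X] = 1.3600
Var(X) = 1.1288
σ = √Var(X) = 1.0624

(b) Point probability using PMF:
P(X = 1) = 0.369050

(c) Cumulative probability using CDF:
P(X ≤ 2) = F(2) = 0.858840

(d) Range probability:
P(1 ≤ X ≤ 2) = P(X ≤ 2) - P(X ≤ 0)
                   = F(2) - F(0)
                   = 0.858840 - 0.225229
                   = 0.633610

This means approximately 63.4% of outcomes fall in the interval [1, 2].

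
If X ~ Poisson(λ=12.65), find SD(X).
3.5567

We have X ~ Poisson(λ=12.65).

For a Poisson distribution with λ=12.65:
σ = √Var(X) = 3.5567

The standard deviation is the square root of the variance.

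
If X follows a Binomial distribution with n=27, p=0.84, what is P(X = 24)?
0.182469

We have X ~ Binomial(n=27, p=0.84).

For a Binomial distribution, the PMF gives us the probability of each outcome.

Using the PMF formula:
P(X = 24) = 0.182469

Rounded to 4 decimal places: 0.1825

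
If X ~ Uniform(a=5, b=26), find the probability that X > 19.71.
0.299524

We have X ~ Uniform(a=5, b=26).

P(X > 19.71) = 1 - P(X ≤ 19.71)
                = 1 - F(19.71)
                = 1 - 0.700476
                = 0.299524

So there's approximately a 30.0% chance that X exceeds 19.71.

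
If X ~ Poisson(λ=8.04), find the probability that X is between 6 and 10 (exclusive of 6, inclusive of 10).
0.503382

We have X ~ Poisson(λ=8.04).

To find P(6 < X ≤ 10), we use:
P(6 < X ≤ 10) = P(X ≤ 10) - P(X ≤ 6)
                 = F(10) - F(6)
                 = 0.811896 - 0.308513
                 = 0.503382

So there's approximately a 50.3% chance that X falls in this range.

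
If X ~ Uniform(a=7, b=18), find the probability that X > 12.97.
0.457273

We have X ~ Uniform(a=7, b=18).

P(X > 12.97) = 1 - P(X ≤ 12.97)
                = 1 - F(12.97)
                = 1 - 0.542727
                = 0.457273

So there's approximately a 45.7% chance that X exceeds 12.97.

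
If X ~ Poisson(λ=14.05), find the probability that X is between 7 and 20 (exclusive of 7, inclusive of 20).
0.919886

We have X ~ Poisson(λ=14.05).

To find P(7 < X ≤ 20), we use:
P(7 < X ≤ 20) = P(X ≤ 20) - P(X ≤ 7)
                 = F(20) - F(7)
                 = 0.950646 - 0.030761
                 = 0.919886

So there's approximately a 92.0% chance that X falls in this range.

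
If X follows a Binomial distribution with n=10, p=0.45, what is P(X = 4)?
0.238367

We have X ~ Binomial(n=10, p=0.45).

For a Binomial distribution, the PMF gives us the probability of each outcome.

Using the PMF formula:
P(X = 4) = 0.238367

Rounded to 4 decimal places: 0.2384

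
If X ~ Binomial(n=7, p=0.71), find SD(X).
1.2005

We have X ~ Binomial(n=7, p=0.71).

For a Binomial distribution with n=7, p=0.71:
σ = √Var(X) = 1.2005

The standard deviation is the square root of the variance.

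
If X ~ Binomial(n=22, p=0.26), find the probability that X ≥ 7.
0.340288

We have X ~ Binomial(n=22, p=0.26).

For discrete distributions, P(X ≥ 7) = 1 - P(X ≤ 6).

P(X ≤ 6) = 0.659712
P(X ≥ 7) = 1 - 0.659712 = 0.340288

So there's approximately a 34.0% chance that X is at least 7.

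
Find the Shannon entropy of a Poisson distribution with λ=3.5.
2.0152 nats

We have X ~ Poisson(λ=3.5).

The Shannon entropy measures the uncertainty or information content of the distribution.

For a Poisson distribution with λ=3.5:
H(X) = 2.0152 nats

(In bits, this would be 2.9073 bits.)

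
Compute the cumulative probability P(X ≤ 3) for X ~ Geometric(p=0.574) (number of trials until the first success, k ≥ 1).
0.922691

We have X ~ Geometric(p=0.574) (number of trials until the first success, k ≥ 1).

The CDF gives us P(X ≤ k).

Using the CDF:
P(X ≤ 3) = 0.922691

This means there's approximately a 92.3% chance that X is at most 3.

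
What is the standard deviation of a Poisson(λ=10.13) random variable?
3.1828

We have X ~ Poisson(λ=10.13).

For a Poisson distribution with λ=10.13:
σ = √Var(X) = 3.1828

The standard deviation is the square root of the variance.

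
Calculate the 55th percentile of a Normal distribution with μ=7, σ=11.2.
8.4074

We have X ~ Normal(μ=7, σ=11.2).

We want to find x such that P(X ≤ x) = 0.55.

This is the 55th percentile, which means 55% of values fall below this point.

Using the inverse CDF (quantile function):
x = F⁻¹(0.55) = 8.4074

Verification: P(X ≤ 8.4074) = 0.55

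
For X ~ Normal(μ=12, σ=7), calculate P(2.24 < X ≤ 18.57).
0.744409

We have X ~ Normal(μ=12, σ=7).

To find P(2.24 < X ≤ 18.57), we use:
P(2.24 < X ≤ 18.57) = P(X ≤ 18.57) - P(X ≤ 2.24)
                 = F(18.57) - F(2.24)
                 = 0.826025 - 0.081616
                 = 0.744409

So there's approximately a 74.4% chance that X falls in this range.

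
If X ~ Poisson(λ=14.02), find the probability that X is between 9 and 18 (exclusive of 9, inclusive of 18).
0.773075

We have X ~ Poisson(λ=14.02).

To find P(9 < X ≤ 18), we use:
P(9 < X ≤ 18) = P(X ≤ 18) - P(X ≤ 9)
                 = F(18) - F(9)
                 = 0.881531 - 0.108456
                 = 0.773075

So there's approximately a 77.3% chance that X falls in this range.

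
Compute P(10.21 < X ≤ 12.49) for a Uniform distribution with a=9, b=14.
0.456000

We have X ~ Uniform(a=9, b=14).

To find P(10.21 < X ≤ 12.49), we use:
P(10.21 < X ≤ 12.49) = P(X ≤ 12.49) - P(X ≤ 10.21)
                 = F(12.49) - F(10.21)
                 = 0.698000 - 0.242000
                 = 0.456000

So there's approximately a 45.6% chance that X falls in this range.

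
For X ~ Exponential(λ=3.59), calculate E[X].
0.2786

We have X ~ Exponential(λ=3.59).

For an Exponential distribution with λ=3.59:
E[X] = 0.2786

This is the expected (average) value of X.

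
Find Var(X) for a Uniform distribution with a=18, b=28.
8.3333

We have X ~ Uniform(a=18, b=28).

For a Uniform distribution with a=18, b=28:
Var(X) = 8.3333

The variance measures the spread of the distribution around the mean.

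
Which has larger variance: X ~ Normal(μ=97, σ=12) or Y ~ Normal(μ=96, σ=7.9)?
X has larger variance (144.0000 > 62.4100)

Compute the variance for each distribution:

X ~ Normal(μ=97, σ=12):
Var(X) = 144.0000

Y ~ Normal(μ=96, σ=7.9):
Var(Y) = 62.4100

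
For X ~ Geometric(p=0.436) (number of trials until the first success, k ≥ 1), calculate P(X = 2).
0.245904

We have X ~ Geometric(p=0.436) (number of trials until the first success, k ≥ 1).

For a Geometric distribution, the PMF gives us the probability of each outcome.

Using the PMF formula:
P(X = 2) = 0.245904

Rounded to 4 decimal places: 0.2459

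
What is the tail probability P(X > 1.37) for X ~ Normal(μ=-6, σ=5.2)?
0.078196

We have X ~ Normal(μ=-6, σ=5.2).

P(X > 1.37) = 1 - P(X ≤ 1.37)
                = 1 - F(1.37)
                = 1 - 0.921804
                = 0.078196

So there's approximately a 7.8% chance that X exceeds 1.37.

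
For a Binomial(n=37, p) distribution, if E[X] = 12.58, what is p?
p = 0.34

For a Binomial(n, p) distribution:
E[X] = n × p

Given n = 37 and E[X] = 12.58:
12.58 = 37 × p
p = 12.58 / 37 = 0.34

Verification: Binomial(37, 0.34) has E[X] = 12.58 ✓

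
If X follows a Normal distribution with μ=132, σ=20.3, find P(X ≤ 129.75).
0.455873

We have X ~ Normal(μ=132, σ=20.3).

The CDF gives us P(X ≤ k).

Using the CDF:
P(X ≤ 129.75) = 0.455873

This means there's approximately a 45.6% chance that X is at most 129.75.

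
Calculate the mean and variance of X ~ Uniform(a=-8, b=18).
E[X] = 5.0000, Var(X) = 56.3333

We have X ~ Uniform(a=-8, b=18).

For a Uniform distribution with a=-8, b=18:

Expected value:
E[X] = 5.0000

Variance:
Var(X) = 56.3333

Standard deviation:
σ = √Var(X) = 7.5056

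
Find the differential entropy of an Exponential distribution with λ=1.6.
0.5300 nats

We have X ~ Exponential(λ=1.6).

The differential entropy measures the uncertainty or information content of the distribution.

For an Exponential distribution with λ=1.6:
h(X) = 0.5300 nats

(In bits, this would be 0.7646 bits.)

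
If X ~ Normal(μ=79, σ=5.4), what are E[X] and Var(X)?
E[X] = 79.0000, Var(X) = 29.1600

We have X ~ Normal(μ=79, σ=5.4).

For a Normal distribution with μ=79, σ=5.4:

Expected value:
E[X] = 79.0000

Variance:
Var(X) = 29.1600

Standard deviation:
σ = √Var(X) = 5.4000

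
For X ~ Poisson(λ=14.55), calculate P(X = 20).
0.035657

We have X ~ Poisson(λ=14.55).

For a Poisson distribution, the PMF gives us the probability of each outcome.

Using the PMF formula:
P(X = 20) = 0.035657

Rounded to 4 decimal places: 0.0357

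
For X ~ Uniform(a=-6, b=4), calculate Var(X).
8.3333

We have X ~ Uniform(a=-6, b=4).

For a Uniform distribution with a=-6, b=4:
Var(X) = 8.3333

The variance measures the spread of the distribution around the mean.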